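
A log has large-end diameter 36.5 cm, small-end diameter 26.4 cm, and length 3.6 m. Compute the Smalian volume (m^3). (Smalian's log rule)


Smalian: V = (A1 + A2)/2 * L,  A = pi*(D/200)^2
A1 = pi*(36.5/200)^2 = 0.104635 m^2
A2 = pi*(26.4/200)^2 = 0.054739 m^2
V = (0.104635+0.054739)/2*3.6 = 0.2869 m^3

0.2869


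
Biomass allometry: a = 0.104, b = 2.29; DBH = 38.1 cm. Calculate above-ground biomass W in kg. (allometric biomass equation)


Formula: W = a * DBH^b  (allometric power law)
DBH^b = 38.1^2.29 = 4171.7492
W = 0.104 * 4171.7492 = 433.9 kg

433.9


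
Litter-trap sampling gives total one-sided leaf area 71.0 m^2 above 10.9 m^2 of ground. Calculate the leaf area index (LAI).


Formula: LAI = total leaf area / ground area  (dimensionless)
LAI = 71.0 m^2 / 10.9 m^2
LAI = 6.51

6.51


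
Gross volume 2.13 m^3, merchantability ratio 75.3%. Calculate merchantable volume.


Formula: MV = V_total * (merchantable_pct / 100)
Merchantable fraction = 75.3% / 100 = 0.753
MV = 2.13 m^3 * 0.753 = 1.604 m^3

1.604


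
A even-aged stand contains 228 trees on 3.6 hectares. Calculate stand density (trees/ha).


Formula: Stand Density = N_trees / Area_ha
Density = 228 trees / 3.6 ha
Density = 63 trees/ha

63


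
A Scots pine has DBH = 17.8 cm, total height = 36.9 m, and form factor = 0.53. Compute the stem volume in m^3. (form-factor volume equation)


Formula: V = pi * (DBH/200)^2 * H * ff
Radius = DBH/200 = 17.8/200 = 0.089 m
Radius^2 = 0.089^2 = 0.007921 m^2
V = pi * 0.007921 * 36.9 * 0.53
V = 0.487 m^3

0.487


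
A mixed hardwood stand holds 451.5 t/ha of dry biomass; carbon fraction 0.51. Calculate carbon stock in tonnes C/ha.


Formula: Carbon Stock = Biomass * Carbon Fraction
C = 451.5 t/ha * 0.51
C = 230.3 t C/ha

230.3


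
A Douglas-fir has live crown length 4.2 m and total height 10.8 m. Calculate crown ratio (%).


Formula: Crown Ratio = (Crown Length / Total Height) * 100
CR = (4.2 m / 10.8 m) * 100
CR = 0.3889 * 100 = 38.9%

38.9


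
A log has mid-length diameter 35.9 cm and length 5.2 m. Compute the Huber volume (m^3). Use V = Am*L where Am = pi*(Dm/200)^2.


Huber: V = Am * L,  Am = pi*(Dm/200)^2
Am = pi*(35.9/200)^2 = 0.101223 m^2
V = 0.101223*5.2 = 0.5264 m^3

0.5264


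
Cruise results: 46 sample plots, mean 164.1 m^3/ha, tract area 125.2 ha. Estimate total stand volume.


Formula: Total Volume = Mean Volume per ha * Total Area
Total Volume = 164.1 m^3/ha * 125.2 ha
Total Volume = 20545 m^3

20545


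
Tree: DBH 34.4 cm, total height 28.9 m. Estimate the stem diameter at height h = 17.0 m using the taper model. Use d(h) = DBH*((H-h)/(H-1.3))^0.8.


Taper: d(h) = DBH * ((H - h) / (H - 1.3))^0.8
Numerator = H - h = 28.9 - 17.0 = 11.9 m
Denominator = H - 1.3 = 28.9 - 1.3 = 27.6 m
Ratio = 11.9 / 27.6 = 0.43116
d = 34.4 * 0.43116^0.8 = 17.5 cm

17.5


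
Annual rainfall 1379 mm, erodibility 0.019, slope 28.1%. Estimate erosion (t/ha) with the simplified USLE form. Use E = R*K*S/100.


Formula: E = R * K * S / 100  (simplified USLE)
R * K = 1379 * 0.019 = 26.201
E = 26.201 * 28.1 / 100 = 7.36 t/ha

7.36


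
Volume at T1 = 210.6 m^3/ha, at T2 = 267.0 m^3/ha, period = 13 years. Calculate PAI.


Formula: PAI = (V_T2 - V_T1) / (T2 - T1)
Volume increment = 267.0 - 210.6 = 56.4 m^3/ha
PAI = 56.4 / 13 = 4.34 m^3/ha/year

4.34


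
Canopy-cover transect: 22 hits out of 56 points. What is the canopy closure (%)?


Formula: Canopy closure = covered points / total points * 100
Closure = 22 / 56 * 100
Closure = 0.3929 * 100 = 39.3%

39.3


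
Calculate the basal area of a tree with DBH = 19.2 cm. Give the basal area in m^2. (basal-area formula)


Formula: BA = pi * (DBH/2)^2 / 10000  (cm^2 to m^2)
Radius = DBH/2 = 19.2/2 = 9.6 cm
BA = pi * 9.6^2 / 10000
   = 289.5292 cm^2 / 10000
   = 0.029 m^2

0.029


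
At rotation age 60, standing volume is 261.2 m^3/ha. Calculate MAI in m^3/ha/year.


Formula: MAI = Total Volume / Stand Age
MAI = 261.2 m^3/ha / 60 years
MAI = 4.35 m^3/ha/year

4.35


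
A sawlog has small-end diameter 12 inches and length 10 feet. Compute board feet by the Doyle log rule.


Doyle: BF = (D - 4)^2 * L / 16
Adjusted diameter = 12 - 4 = 8 in
(D-4)^2 = 8^2 = 64
BF = 64 * 10 / 16 = 40 BF

40


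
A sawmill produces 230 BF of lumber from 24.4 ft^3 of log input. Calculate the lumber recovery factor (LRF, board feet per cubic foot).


Formula: LRF = Lumber Output (BF) / Log Input (ft^3)
LRF = 230 BF / 24.4 ft^3
LRF = 9.43 BF/ft^3

9.43


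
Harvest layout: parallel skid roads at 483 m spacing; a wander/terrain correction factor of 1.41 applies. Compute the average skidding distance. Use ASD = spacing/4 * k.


Formula: ASD = (spacing / 4) * correction
Uncorrected distance = spacing / 4 = 483 / 4 = 120.75 m
ASD = 120.75 * 1.41 = 170 m

170


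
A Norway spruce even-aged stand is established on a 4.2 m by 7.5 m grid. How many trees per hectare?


Formula: TPH = 10000 m^2/ha / (spacing_x * spacing_y)
Area per tree = 4.2 m * 7.5 m = 31.5 m^2
TPH = 10000 / 31.5 = 317 trees/ha

317


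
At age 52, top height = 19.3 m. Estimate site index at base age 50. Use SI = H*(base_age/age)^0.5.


Formula: SI = H_dom * (base_age / age)^0.5
Age ratio = 50 / 52 = 0.96154
sqrt(age_ratio) = 0.98058
SI = 19.3 * 0.98058 = 18.9 m

18.9


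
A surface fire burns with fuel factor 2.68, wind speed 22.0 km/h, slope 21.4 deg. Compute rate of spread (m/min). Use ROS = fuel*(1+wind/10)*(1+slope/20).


Formula: ROS = fuel * (1 + wind/10) * (1 + slope/20)
Wind factor = 1 + 22.0/10 = 3.2
Slope factor = 1 + 21.4/20 = 2.07
ROS = 2.68 * 3.2 * 2.07 = 17.75 m/min

17.75


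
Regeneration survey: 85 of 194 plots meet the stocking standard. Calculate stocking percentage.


Formula: Stocking % = stocked plots / total plots * 100
Stocking = 85 / 194 * 100
Stocking = 0.4381 * 100 = 43.8%

43.8


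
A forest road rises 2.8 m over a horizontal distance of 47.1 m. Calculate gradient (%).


Formula: Gradient = rise / run * 100
Gradient = 2.8 / 47.1 * 100 = 5.9%

5.9


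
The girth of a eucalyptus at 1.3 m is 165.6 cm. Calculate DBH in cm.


Formula: DBH = C / pi
DBH = 165.6 / pi
pi = 3.14159...
DBH = 52.7 cm

52.7


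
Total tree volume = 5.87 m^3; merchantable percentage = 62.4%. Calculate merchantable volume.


Formula: MV = V_total * (merchantable_pct / 100)
Merchantable fraction = 62.4% / 100 = 0.624
MV = 5.87 m^3 * 0.624 = 3.663 m^3

3.663


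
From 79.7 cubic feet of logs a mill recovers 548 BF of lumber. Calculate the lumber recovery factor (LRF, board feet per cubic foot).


Formula: LRF = Lumber Output (BF) / Log Input (ft^3)
LRF = 548 BF / 79.7 ft^3
LRF = 6.88 BF/ft^3

6.88


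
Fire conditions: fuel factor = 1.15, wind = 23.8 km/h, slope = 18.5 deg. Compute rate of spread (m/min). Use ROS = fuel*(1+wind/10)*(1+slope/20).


Formula: ROS = fuel * (1 + wind/10) * (1 + slope/20)
Wind factor = 1 + 23.8/10 = 3.38
Slope factor = 1 + 18.5/20 = 1.925
ROS = 1.15 * 3.38 * 1.925 = 7.48 m/min

7.48


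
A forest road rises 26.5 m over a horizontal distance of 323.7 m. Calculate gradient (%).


Formula: Gradient = rise / run * 100
Gradient = 26.5 / 323.7 * 100 = 8.2%

8.2


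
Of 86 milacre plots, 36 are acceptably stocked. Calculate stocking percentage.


Formula: Stocking % = stocked plots / total plots * 100
Stocking = 36 / 86 * 100
Stocking = 0.4186 * 100 = 41.9%

41.9


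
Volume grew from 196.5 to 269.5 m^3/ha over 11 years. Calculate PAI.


Formula: PAI = (V_T2 - V_T1) / (T2 - T1)
Volume increment = 269.5 - 196.5 = 73.0 m^3/ha
PAI = 73.0 / 11 = 6.64 m^3/ha/year

6.64


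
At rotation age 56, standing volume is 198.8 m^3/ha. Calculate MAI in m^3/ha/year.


Formula: MAI = Total Volume / Stand Age
MAI = 198.8 m^3/ha / 56 years
MAI = 3.55 m^3/ha/year

3.55


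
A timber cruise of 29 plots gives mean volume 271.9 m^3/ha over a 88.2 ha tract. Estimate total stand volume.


Formula: Total Volume = Mean Volume per ha * Total Area
Total Volume = 271.9 m^3/ha * 88.2 ha
Total Volume = 23982 m^3

23982


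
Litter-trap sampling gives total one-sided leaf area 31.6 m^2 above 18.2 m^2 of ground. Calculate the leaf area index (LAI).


Formula: LAI = total leaf area / ground area  (dimensionless)
LAI = 31.6 m^2 / 18.2 m^2
LAI = 1.74

1.74


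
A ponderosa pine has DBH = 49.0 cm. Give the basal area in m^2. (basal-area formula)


Formula: BA = pi * (DBH/2)^2 / 10000  (cm^2 to m^2)
Radius = DBH/2 = 49.0/2 = 24.5 cm
BA = pi * 24.5^2 / 10000
   = 1885.741 cm^2 / 10000
   = 0.1886 m^2

0.1886


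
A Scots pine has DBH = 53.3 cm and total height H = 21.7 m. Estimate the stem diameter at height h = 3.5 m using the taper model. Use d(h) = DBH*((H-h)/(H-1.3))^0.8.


Taper: d(h) = DBH * ((H - h) / (H - 1.3))^0.8
Numerator = H - h = 21.7 - 3.5 = 18.2 m
Denominator = H - 1.3 = 21.7 - 1.3 = 20.4 m
Ratio = 18.2 / 20.4 = 0.89216
d = 53.3 * 0.89216^0.8 = 48.6 cm

48.6


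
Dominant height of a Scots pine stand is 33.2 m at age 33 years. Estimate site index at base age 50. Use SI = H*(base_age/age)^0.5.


Formula: SI = H_dom * (base_age / age)^0.5
Age ratio = 50 / 33 = 1.51515
sqrt(age_ratio) = 1.23091
SI = 33.2 * 1.23091 = 40.9 m

40.9


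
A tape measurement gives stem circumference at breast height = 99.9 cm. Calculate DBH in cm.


Formula: DBH = C / pi
DBH = 99.9 / pi
pi = 3.14159...
DBH = 31.8 cm

31.8


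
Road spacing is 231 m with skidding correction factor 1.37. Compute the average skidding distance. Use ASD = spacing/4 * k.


Formula: ASD = (spacing / 4) * correction
Uncorrected distance = spacing / 4 = 231 / 4 = 57.75 m
ASD = 57.75 * 1.37 = 79 m

79


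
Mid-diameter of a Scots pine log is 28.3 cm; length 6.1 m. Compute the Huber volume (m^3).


Huber: V = Am * L,  Am = pi*(Dm/200)^2
Am = pi*(28.3/200)^2 = 0.062902 m^2
V = 0.062902*6.1 = 0.3837 m^3

0.3837


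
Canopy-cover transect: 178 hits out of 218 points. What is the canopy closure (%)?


Formula: Canopy closure = covered points / total points * 100
Closure = 178 / 218 * 100
Closure = 0.8165 * 100 = 81.7%

81.7


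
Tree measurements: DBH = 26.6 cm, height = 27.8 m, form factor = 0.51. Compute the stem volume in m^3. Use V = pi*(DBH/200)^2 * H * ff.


Formula: V = pi * (DBH/200)^2 * H * ff
Radius = DBH/200 = 26.6/200 = 0.133 m
Radius^2 = 0.133^2 = 0.017689 m^2
V = pi * 0.017689 * 27.8 * 0.51
V = 0.788 m^3

0.788


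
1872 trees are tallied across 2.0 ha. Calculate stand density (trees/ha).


Formula: Stand Density = N_trees / Area_ha
Density = 1872 trees / 2.0 ha
Density = 936 trees/ha

936


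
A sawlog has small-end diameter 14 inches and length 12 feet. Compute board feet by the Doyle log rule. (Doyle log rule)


Doyle: BF = (D - 4)^2 * L / 16
Adjusted diameter = 14 - 4 = 10 in
(D-4)^2 = 10^2 = 100
BF = 100 * 12 / 16 = 75 BF

75


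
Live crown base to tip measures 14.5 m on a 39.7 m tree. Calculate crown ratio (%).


Formula: Crown Ratio = (Crown Length / Total Height) * 100
CR = (14.5 m / 39.7 m) * 100
CR = 0.3652 * 100 = 36.5%

36.5


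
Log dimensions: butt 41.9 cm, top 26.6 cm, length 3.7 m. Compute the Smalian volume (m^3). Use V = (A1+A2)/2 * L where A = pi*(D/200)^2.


Smalian: V = (A1 + A2)/2 * L,  A = pi*(D/200)^2
A1 = pi*(41.9/200)^2 = 0.137885 m^2
A2 = pi*(26.6/200)^2 = 0.055572 m^2
V = (0.137885+0.055572)/2*3.7 = 0.3579 m^3

0.3579


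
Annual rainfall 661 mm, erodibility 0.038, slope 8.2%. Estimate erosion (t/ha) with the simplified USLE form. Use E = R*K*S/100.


Formula: E = R * K * S / 100  (simplified USLE)
R * K = 661 * 0.038 = 25.118
E = 25.118 * 8.2 / 100 = 2.06 t/ha

2.06


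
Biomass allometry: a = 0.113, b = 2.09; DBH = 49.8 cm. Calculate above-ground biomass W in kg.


Formula: W = a * DBH^b  (allometric power law)
DBH^b = 49.8^2.09 = 3525.4075
W = 0.113 * 3525.4075 = 398.4 kg

398.4


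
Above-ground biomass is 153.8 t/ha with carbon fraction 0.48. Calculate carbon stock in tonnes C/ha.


Formula: Carbon Stock = Biomass * Carbon Fraction
C = 153.8 t/ha * 0.48
C = 73.8 t C/ha

73.8


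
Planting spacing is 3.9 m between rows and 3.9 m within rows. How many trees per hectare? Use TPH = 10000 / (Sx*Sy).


Formula: TPH = 10000 m^2/ha / (spacing_x * spacing_y)
Area per tree = 3.9 m * 3.9 m = 15.21 m^2
TPH = 10000 / 15.21 = 657 trees/ha

657


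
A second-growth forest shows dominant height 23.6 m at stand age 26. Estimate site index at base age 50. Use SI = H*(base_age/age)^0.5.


Formula: SI = H_dom * (base_age / age)^0.5
Age ratio = 50 / 26 = 1.92308
sqrt(age_ratio) = 1.38675
SI = 23.6 * 1.38675 = 32.7 m

32.7


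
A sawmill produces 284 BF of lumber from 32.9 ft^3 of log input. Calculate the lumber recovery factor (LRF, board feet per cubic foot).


Formula: LRF = Lumber Output (BF) / Log Input (ft^3)
LRF = 284 BF / 32.9 ft^3
LRF = 8.63 BF/ft^3

8.63


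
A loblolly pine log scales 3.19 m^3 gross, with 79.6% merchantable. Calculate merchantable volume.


Formula: MV = V_total * (merchantable_pct / 100)
Merchantable fraction = 79.6% / 100 = 0.796
MV = 3.19 m^3 * 0.796 = 2.539 m^3

2.539


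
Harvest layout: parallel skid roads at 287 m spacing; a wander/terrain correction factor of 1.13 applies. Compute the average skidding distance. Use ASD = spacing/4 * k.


Formula: ASD = (spacing / 4) * correction
Uncorrected distance = spacing / 4 = 287 / 4 = 71.75 m
ASD = 71.75 * 1.13 = 81 m

81


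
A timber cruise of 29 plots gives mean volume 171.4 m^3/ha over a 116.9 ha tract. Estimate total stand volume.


Formula: Total Volume = Mean Volume per ha * Total Area
Total Volume = 171.4 m^3/ha * 116.9 ha
Total Volume = 20037 m^3

20037


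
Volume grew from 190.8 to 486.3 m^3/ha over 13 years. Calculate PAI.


Formula: PAI = (V_T2 - V_T1) / (T2 - T1)
Volume increment = 486.3 - 190.8 = 295.5 m^3/ha
PAI = 295.5 / 13 = 22.73 m^3/ha/year

22.73


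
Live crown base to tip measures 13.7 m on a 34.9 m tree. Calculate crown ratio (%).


Formula: Crown Ratio = (Crown Length / Total Height) * 100
CR = (13.7 m / 34.9 m) * 100
CR = 0.3926 * 100 = 39.3%

39.3


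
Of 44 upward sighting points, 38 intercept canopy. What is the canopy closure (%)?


Formula: Canopy closure = covered points / total points * 100
Closure = 38 / 44 * 100
Closure = 0.8636 * 100 = 86.4%

86.4


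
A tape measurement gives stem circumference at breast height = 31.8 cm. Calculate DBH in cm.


Formula: DBH = C / pi
DBH = 31.8 / pi
pi = 3.14159...
DBH = 10.1 cm

10.1


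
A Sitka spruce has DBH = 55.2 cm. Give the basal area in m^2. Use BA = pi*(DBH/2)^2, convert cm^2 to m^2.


Formula: BA = pi * (DBH/2)^2 / 10000  (cm^2 to m^2)
Radius = DBH/2 = 55.2/2 = 27.6 cm
BA = pi * 27.6^2 / 10000
   = 2393.1396 cm^2 / 10000
   = 0.2393 m^2

0.2393


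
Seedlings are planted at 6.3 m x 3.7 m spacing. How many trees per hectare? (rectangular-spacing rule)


Formula: TPH = 10000 m^2/ha / (spacing_x * spacing_y)
Area per tree = 6.3 m * 3.7 m = 23.31 m^2
TPH = 10000 / 23.31 = 429 trees/ha

429


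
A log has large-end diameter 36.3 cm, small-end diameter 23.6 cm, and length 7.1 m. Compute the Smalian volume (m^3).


Smalian: V = (A1 + A2)/2 * L,  A = pi*(D/200)^2
A1 = pi*(36.3/200)^2 = 0.103491 m^2
A2 = pi*(23.6/200)^2 = 0.043744 m^2
V = (0.103491+0.043744)/2*7.1 = 0.5227 m^3

0.5227


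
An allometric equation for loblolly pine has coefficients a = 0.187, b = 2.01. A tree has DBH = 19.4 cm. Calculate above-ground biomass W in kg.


Formula: W = a * DBH^b  (allometric power law)
DBH^b = 19.4^2.01 = 387.6872
W = 0.187 * 387.6872 = 72.5 kg

72.5


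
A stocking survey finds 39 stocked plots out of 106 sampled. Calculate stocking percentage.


Formula: Stocking % = stocked plots / total plots * 100
Stocking = 39 / 106 * 100
Stocking = 0.3679 * 100 = 36.8%

36.8


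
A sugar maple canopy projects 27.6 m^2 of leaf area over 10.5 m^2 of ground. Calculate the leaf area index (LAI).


Formula: LAI = total leaf area / ground area  (dimensionless)
LAI = 27.6 m^2 / 10.5 m^2
LAI = 2.63

2.63


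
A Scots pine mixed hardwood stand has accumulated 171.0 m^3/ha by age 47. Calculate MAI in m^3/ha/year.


Formula: MAI = Total Volume / Stand Age
MAI = 171.0 m^3/ha / 47 years
MAI = 3.64 m^3/ha/year

3.64


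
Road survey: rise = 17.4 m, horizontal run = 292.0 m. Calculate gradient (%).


Formula: Gradient = rise / run * 100
Gradient = 17.4 / 292.0 * 100 = 6.0%

6.0


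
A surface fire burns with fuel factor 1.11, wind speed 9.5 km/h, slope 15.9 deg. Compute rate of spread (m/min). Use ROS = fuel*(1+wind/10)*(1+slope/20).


Formula: ROS = fuel * (1 + wind/10) * (1 + slope/20)
Wind factor = 1 + 9.5/10 = 1.95
Slope factor = 1 + 15.9/20 = 1.795
ROS = 1.11 * 1.95 * 1.795 = 3.89 m/min

3.89


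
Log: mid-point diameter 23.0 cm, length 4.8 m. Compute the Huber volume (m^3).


Huber: V = Am * L,  Am = pi*(Dm/200)^2
Am = pi*(23.0/200)^2 = 0.041548 m^2
V = 0.041548*4.8 = 0.1994 m^3

0.1994


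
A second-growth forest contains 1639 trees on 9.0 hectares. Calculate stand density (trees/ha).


Formula: Stand Density = N_trees / Area_ha
Density = 1639 trees / 9.0 ha
Density = 182 trees/ha

182


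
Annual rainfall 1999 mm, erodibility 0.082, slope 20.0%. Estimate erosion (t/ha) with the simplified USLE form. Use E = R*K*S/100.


Formula: E = R * K * S / 100  (simplified USLE)
R * K = 1999 * 0.082 = 163.918
E = 163.918 * 20.0 / 100 = 32.78 t/ha

32.78


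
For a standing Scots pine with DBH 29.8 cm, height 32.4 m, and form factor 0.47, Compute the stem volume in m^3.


Formula: V = pi * (DBH/200)^2 * H * ff
Radius = DBH/200 = 29.8/200 = 0.149 m
Radius^2 = 0.149^2 = 0.022201 m^2
V = pi * 0.022201 * 32.4 * 0.47
V = 1.062 m^3

1.062


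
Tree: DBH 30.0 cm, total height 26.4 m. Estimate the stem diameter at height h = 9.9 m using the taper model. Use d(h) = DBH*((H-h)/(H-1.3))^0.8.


Taper: d(h) = DBH * ((H - h) / (H - 1.3))^0.8
Numerator = H - h = 26.4 - 9.9 = 16.5 m
Denominator = H - 1.3 = 26.4 - 1.3 = 25.1 m
Ratio = 16.5 / 25.1 = 0.65737
d = 30.0 * 0.65737^0.8 = 21.4 cm

21.4


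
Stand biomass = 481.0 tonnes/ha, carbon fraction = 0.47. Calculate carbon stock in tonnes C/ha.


Formula: Carbon Stock = Biomass * Carbon Fraction
C = 481.0 t/ha * 0.47
C = 226.1 t C/ha

226.1


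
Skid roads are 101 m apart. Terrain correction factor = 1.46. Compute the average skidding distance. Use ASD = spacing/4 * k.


Formula: ASD = (spacing / 4) * correction
Uncorrected distance = spacing / 4 = 101 / 4 = 25.25 m
ASD = 25.25 * 1.46 = 37 m

37


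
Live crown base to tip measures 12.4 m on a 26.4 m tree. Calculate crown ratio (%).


Formula: Crown Ratio = (Crown Length / Total Height) * 100
CR = (12.4 m / 26.4 m) * 100
CR = 0.4697 * 100 = 47.0%

47.0


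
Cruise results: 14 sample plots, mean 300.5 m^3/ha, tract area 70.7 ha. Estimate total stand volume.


Formula: Total Volume = Mean Volume per ha * Total Area
Total Volume = 300.5 m^3/ha * 70.7 ha
Total Volume = 21245 m^3

21245


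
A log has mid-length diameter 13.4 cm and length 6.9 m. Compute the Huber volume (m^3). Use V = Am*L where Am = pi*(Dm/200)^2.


Huber: V = Am * L,  Am = pi*(Dm/200)^2
Am = pi*(13.4/200)^2 = 0.014103 m^2
V = 0.014103*6.9 = 0.0973 m^3

0.0973


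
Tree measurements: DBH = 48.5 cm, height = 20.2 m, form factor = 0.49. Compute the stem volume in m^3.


Formula: V = pi * (DBH/200)^2 * H * ff
Radius = DBH/200 = 48.5/200 = 0.2425 m
Radius^2 = 0.2425^2 = 0.05880625 m^2
V = pi * 0.05880625 * 20.2 * 0.49
V = 1.829 m^3

1.829


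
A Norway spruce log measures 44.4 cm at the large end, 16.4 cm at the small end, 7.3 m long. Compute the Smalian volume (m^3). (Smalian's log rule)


Smalian: V = (A1 + A2)/2 * L,  A = pi*(D/200)^2
A1 = pi*(44.4/200)^2 = 0.15483 m^2
A2 = pi*(16.4/200)^2 = 0.021124 m^2
V = (0.15483+0.021124)/2*7.3 = 0.6422 m^3

0.6422


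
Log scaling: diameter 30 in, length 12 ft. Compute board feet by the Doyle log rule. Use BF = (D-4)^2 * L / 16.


Doyle: BF = (D - 4)^2 * L / 16
Adjusted diameter = 30 - 4 = 26 in
(D-4)^2 = 26^2 = 676
BF = 676 * 12 / 16 = 507 BF

507


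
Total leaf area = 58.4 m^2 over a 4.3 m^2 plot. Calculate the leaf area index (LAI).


Formula: LAI = total leaf area / ground area  (dimensionless)
LAI = 58.4 m^2 / 4.3 m^2
LAI = 13.58

13.58


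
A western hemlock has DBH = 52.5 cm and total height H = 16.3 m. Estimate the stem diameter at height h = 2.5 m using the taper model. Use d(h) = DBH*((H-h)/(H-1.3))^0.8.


Taper: d(h) = DBH * ((H - h) / (H - 1.3))^0.8
Numerator = H - h = 16.3 - 2.5 = 13.8 m
Denominator = H - 1.3 = 16.3 - 1.3 = 15.0 m
Ratio = 13.8 / 15.0 = 0.92
d = 52.5 * 0.92^0.8 = 49.1 cm

49.1


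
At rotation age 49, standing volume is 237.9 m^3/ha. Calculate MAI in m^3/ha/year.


Formula: MAI = Total Volume / Stand Age
MAI = 237.9 m^3/ha / 49 years
MAI = 4.86 m^3/ha/year

4.86


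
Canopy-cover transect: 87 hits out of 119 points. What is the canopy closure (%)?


Formula: Canopy closure = covered points / total points * 100
Closure = 87 / 119 * 100
Closure = 0.7311 * 100 = 73.1%

73.1


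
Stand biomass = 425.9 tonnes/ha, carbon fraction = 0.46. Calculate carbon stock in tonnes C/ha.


Formula: Carbon Stock = Biomass * Carbon Fraction
C = 425.9 t/ha * 0.46
C = 195.9 t C/ha

195.9


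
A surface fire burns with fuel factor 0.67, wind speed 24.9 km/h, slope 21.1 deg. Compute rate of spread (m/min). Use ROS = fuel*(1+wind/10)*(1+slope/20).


Formula: ROS = fuel * (1 + wind/10) * (1 + slope/20)
Wind factor = 1 + 24.9/10 = 3.49
Slope factor = 1 + 21.1/20 = 2.055
ROS = 0.67 * 3.49 * 2.055 = 4.81 m/min

4.81


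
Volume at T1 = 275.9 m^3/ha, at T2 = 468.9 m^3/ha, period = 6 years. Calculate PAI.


Formula: PAI = (V_T2 - V_T1) / (T2 - T1)
Volume increment = 468.9 - 275.9 = 193.0 m^3/ha
PAI = 193.0 / 6 = 32.17 m^3/ha/year

32.17


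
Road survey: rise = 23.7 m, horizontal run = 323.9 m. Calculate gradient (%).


Formula: Gradient = rise / run * 100
Gradient = 23.7 / 323.9 * 100 = 7.3%

7.3


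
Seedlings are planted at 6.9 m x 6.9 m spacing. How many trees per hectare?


Formula: TPH = 10000 m^2/ha / (spacing_x * spacing_y)
Area per tree = 6.9 m * 6.9 m = 47.61 m^2
TPH = 10000 / 47.61 = 210 trees/ha

210


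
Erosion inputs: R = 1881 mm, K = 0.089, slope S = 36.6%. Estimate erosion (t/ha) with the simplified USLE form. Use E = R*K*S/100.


Formula: E = R * K * S / 100  (simplified USLE)
R * K = 1881 * 0.089 = 167.409
E = 167.409 * 36.6 / 100 = 61.27 t/ha

61.27


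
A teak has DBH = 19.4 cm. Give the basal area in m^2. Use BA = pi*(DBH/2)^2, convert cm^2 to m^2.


Formula: BA = pi * (DBH/2)^2 / 10000  (cm^2 to m^2)
Radius = DBH/2 = 19.4/2 = 9.7 cm
BA = pi * 9.7^2 / 10000
   = 295.5925 cm^2 / 10000
   = 0.0296 m^2

0.0296


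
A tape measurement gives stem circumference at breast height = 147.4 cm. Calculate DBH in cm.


Formula: DBH = C / pi
DBH = 147.4 / pi
pi = 3.14159...
DBH = 46.9 cm

46.9


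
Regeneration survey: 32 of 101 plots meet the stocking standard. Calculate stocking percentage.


Formula: Stocking % = stocked plots / total plots * 100
Stocking = 32 / 101 * 100
Stocking = 0.3168 * 100 = 31.7%

31.7


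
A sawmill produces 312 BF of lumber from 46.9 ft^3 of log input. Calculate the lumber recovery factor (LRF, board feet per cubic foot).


Formula: LRF = Lumber Output (BF) / Log Input (ft^3)
LRF = 312 BF / 46.9 ft^3
LRF = 6.65 BF/ft^3

6.65


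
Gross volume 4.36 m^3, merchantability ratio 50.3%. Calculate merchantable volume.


Formula: MV = V_total * (merchantable_pct / 100)
Merchantable fraction = 50.3% / 100 = 0.503
MV = 4.36 m^3 * 0.503 = 2.193 m^3

2.193


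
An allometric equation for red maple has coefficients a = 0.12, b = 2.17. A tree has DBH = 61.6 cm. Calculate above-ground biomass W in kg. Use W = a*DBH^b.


Formula: W = a * DBH^b  (allometric power law)
DBH^b = 61.6^2.17 = 7645.2228
W = 0.12 * 7645.2228 = 917.4 kg

917.4


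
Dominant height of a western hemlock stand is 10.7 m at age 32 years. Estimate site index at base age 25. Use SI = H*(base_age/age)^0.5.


Formula: SI = H_dom * (base_age / age)^0.5
Age ratio = 25 / 32 = 0.78125
sqrt(age_ratio) = 0.88388
SI = 10.7 * 0.88388 = 9.5 m

9.5


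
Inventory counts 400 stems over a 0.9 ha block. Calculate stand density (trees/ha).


Formula: Stand Density = N_trees / Area_ha
Density = 400 trees / 0.9 ha
Density = 444 trees/ha

444


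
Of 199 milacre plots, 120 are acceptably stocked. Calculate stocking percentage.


Formula: Stocking % = stocked plots / total plots * 100
Stocking = 120 / 199 * 100
Stocking = 0.603 * 100 = 60.3%

60.3


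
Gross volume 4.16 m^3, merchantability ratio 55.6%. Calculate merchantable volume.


Formula: MV = V_total * (merchantable_pct / 100)
Merchantable fraction = 55.6% / 100 = 0.556
MV = 4.16 m^3 * 0.556 = 2.313 m^3

2.313


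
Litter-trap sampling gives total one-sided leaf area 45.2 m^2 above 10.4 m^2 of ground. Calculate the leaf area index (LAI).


Formula: LAI = total leaf area / ground area  (dimensionless)
LAI = 45.2 m^2 / 10.4 m^2
LAI = 4.35

4.35


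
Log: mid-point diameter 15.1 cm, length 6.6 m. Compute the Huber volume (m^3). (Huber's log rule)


Huber: V = Am * L,  Am = pi*(Dm/200)^2
Am = pi*(15.1/200)^2 = 0.017908 m^2
V = 0.017908*6.6 = 0.1182 m^3

0.1182


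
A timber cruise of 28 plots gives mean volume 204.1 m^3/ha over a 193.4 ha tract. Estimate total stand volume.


Formula: Total Volume = Mean Volume per ha * Total Area
Total Volume = 204.1 m^3/ha * 193.4 ha
Total Volume = 39473 m^3

39473


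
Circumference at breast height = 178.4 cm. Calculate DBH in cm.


Formula: DBH = C / pi
DBH = 178.4 / pi
pi = 3.14159...
DBH = 56.8 cm

56.8


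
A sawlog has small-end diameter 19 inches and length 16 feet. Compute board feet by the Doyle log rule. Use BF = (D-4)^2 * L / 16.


Doyle: BF = (D - 4)^2 * L / 16
Adjusted diameter = 19 - 4 = 15 in
(D-4)^2 = 15^2 = 225
BF = 225 * 16 / 16 = 225 BF

225


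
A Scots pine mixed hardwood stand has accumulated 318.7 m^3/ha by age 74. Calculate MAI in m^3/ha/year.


Formula: MAI = Total Volume / Stand Age
MAI = 318.7 m^3/ha / 74 years
MAI = 4.31 m^3/ha/year

4.31


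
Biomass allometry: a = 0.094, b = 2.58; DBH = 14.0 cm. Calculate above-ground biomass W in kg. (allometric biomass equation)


Formula: W = a * DBH^b  (allometric power law)
DBH^b = 14.0^2.58 = 905.7541
W = 0.094 * 905.7541 = 85.1 kg

85.1


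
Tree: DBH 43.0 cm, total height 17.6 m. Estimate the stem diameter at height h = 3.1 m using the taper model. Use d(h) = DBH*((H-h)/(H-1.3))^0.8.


Taper: d(h) = DBH * ((H - h) / (H - 1.3))^0.8
Numerator = H - h = 17.6 - 3.1 = 14.5 m
Denominator = H - 1.3 = 17.6 - 1.3 = 16.3 m
Ratio = 14.5 / 16.3 = 0.88957
d = 43.0 * 0.88957^0.8 = 39.2 cm

39.2


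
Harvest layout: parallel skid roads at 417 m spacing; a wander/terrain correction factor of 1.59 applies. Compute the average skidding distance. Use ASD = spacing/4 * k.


Formula: ASD = (spacing / 4) * correction
Uncorrected distance = spacing / 4 = 417 / 4 = 104.25 m
ASD = 104.25 * 1.59 = 166 m

166


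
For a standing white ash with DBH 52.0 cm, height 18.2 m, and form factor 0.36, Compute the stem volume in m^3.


Formula: V = pi * (DBH/200)^2 * H * ff
Radius = DBH/200 = 52.0/200 = 0.26 m
Radius^2 = 0.26^2 = 0.0676 m^2
V = pi * 0.0676 * 18.2 * 0.36
V = 1.391 m^3

1.391


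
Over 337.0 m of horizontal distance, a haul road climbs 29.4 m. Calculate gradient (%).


Formula: Gradient = rise / run * 100
Gradient = 29.4 / 337.0 * 100 = 8.7%

8.7


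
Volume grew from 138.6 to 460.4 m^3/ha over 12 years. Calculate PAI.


Formula: PAI = (V_T2 - V_T1) / (T2 - T1)
Volume increment = 460.4 - 138.6 = 321.8 m^3/ha
PAI = 321.8 / 12 = 26.82 m^3/ha/year

26.82


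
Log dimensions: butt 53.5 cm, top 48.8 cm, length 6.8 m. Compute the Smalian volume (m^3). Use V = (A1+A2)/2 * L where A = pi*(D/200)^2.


Smalian: V = (A1 + A2)/2 * L,  A = pi*(D/200)^2
A1 = pi*(53.5/200)^2 = 0.224801 m^2
A2 = pi*(48.8/200)^2 = 0.187038 m^2
V = (0.224801+0.187038)/2*6.8 = 1.4003 m^3

1.4003


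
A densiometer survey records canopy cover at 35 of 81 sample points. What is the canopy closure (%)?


Formula: Canopy closure = covered points / total points * 100
Closure = 35 / 81 * 100
Closure = 0.4321 * 100 = 43.2%

43.2


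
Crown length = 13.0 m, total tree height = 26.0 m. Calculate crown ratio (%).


Formula: Crown Ratio = (Crown Length / Total Height) * 100
CR = (13.0 m / 26.0 m) * 100
CR = 0.5 * 100 = 50.0%

50.0


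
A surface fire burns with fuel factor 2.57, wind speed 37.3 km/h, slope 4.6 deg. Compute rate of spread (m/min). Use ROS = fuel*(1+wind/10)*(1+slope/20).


Formula: ROS = fuel * (1 + wind/10) * (1 + slope/20)
Wind factor = 1 + 37.3/10 = 4.73
Slope factor = 1 + 4.6/20 = 1.23
ROS = 2.57 * 4.73 * 1.23 = 14.95 m/min

14.95


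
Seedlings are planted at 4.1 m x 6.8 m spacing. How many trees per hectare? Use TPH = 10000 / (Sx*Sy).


Formula: TPH = 10000 m^2/ha / (spacing_x * spacing_y)
Area per tree = 4.1 m * 6.8 m = 27.88 m^2
TPH = 10000 / 27.88 = 359 trees/ha

359


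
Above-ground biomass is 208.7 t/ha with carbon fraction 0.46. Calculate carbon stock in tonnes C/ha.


Formula: Carbon Stock = Biomass * Carbon Fraction
C = 208.7 t/ha * 0.46
C = 96.0 t C/ha

96.0


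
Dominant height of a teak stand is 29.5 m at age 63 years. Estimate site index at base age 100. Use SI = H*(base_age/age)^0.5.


Formula: SI = H_dom * (base_age / age)^0.5
Age ratio = 100 / 63 = 1.5873
sqrt(age_ratio) = 1.25988
SI = 29.5 * 1.25988 = 37.2 m

37.2


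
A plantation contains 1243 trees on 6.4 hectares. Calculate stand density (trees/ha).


Formula: Stand Density = N_trees / Area_ha
Density = 1243 trees / 6.4 ha
Density = 194 trees/ha

194


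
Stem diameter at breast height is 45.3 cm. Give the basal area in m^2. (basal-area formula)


Formula: BA = pi * (DBH/2)^2 / 10000  (cm^2 to m^2)
Radius = DBH/2 = 45.3/2 = 22.65 cm
BA = pi * 22.65^2 / 10000
   = 1611.7077 cm^2 / 10000
   = 0.1612 m^2

0.1612


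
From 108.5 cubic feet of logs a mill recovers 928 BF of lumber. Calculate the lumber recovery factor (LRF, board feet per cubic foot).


Formula: LRF = Lumber Output (BF) / Log Input (ft^3)
LRF = 928 BF / 108.5 ft^3
LRF = 8.55 BF/ft^3

8.55


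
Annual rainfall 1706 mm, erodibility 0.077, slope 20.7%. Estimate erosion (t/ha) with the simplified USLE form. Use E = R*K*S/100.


Formula: E = R * K * S / 100  (simplified USLE)
R * K = 1706 * 0.077 = 131.362
E = 131.362 * 20.7 / 100 = 27.19 t/ha

27.19


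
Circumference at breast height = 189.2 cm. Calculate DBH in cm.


Formula: DBH = C / pi
DBH = 189.2 / pi
pi = 3.14159...
DBH = 60.2 cm

60.2


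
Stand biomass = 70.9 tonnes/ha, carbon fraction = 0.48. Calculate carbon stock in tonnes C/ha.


Formula: Carbon Stock = Biomass * Carbon Fraction
C = 70.9 t/ha * 0.48
C = 34.0 t C/ha

34.0


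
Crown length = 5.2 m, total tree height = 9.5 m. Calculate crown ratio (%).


Formula: Crown Ratio = (Crown Length / Total Height) * 100
CR = (5.2 m / 9.5 m) * 100
CR = 0.5474 * 100 = 54.7%

54.7


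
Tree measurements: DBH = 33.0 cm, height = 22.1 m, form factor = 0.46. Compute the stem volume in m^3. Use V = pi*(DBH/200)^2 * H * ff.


Formula: V = pi * (DBH/200)^2 * H * ff
Radius = DBH/200 = 33.0/200 = 0.165 m
Radius^2 = 0.165^2 = 0.027225 m^2
V = pi * 0.027225 * 22.1 * 0.46
V = 0.869 m^3

0.869


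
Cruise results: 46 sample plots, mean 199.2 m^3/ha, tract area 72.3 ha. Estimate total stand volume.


Formula: Total Volume = Mean Volume per ha * Total Area
Total Volume = 199.2 m^3/ha * 72.3 ha
Total Volume = 14402 m^3

14402


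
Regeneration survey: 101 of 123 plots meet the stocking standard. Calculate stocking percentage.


Formula: Stocking % = stocked plots / total plots * 100
Stocking = 101 / 123 * 100
Stocking = 0.8211 * 100 = 82.1%

82.1


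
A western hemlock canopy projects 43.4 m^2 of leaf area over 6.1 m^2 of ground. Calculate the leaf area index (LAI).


Formula: LAI = total leaf area / ground area  (dimensionless)
LAI = 43.4 m^2 / 6.1 m^2
LAI = 7.11

7.11


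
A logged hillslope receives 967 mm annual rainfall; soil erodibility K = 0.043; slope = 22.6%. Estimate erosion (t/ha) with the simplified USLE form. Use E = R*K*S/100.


Formula: E = R * K * S / 100  (simplified USLE)
R * K = 967 * 0.043 = 41.581
E = 41.581 * 22.6 / 100 = 9.4 t/ha

9.4


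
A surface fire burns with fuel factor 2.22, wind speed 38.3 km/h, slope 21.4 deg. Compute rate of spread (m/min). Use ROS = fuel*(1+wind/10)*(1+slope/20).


Formula: ROS = fuel * (1 + wind/10) * (1 + slope/20)
Wind factor = 1 + 38.3/10 = 4.83
Slope factor = 1 + 21.4/20 = 2.07
ROS = 2.22 * 4.83 * 2.07 = 22.2 m/min

22.2


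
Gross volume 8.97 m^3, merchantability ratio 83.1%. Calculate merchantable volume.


Formula: MV = V_total * (merchantable_pct / 100)
Merchantable fraction = 83.1% / 100 = 0.831
MV = 8.97 m^3 * 0.831 = 7.454 m^3

7.454


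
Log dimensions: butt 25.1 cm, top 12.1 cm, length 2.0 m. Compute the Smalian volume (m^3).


Smalian: V = (A1 + A2)/2 * L,  A = pi*(D/200)^2
A1 = pi*(25.1/200)^2 = 0.049481 m^2
A2 = pi*(12.1/200)^2 = 0.011499 m^2
V = (0.049481+0.011499)/2*2.0 = 0.061 m^3

0.061


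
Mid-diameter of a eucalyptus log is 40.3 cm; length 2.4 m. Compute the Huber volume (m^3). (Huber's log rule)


Huber: V = Am * L,  Am = pi*(Dm/200)^2
Am = pi*(40.3/200)^2 = 0.127556 m^2
V = 0.127556*2.4 = 0.3061 m^3

0.3061


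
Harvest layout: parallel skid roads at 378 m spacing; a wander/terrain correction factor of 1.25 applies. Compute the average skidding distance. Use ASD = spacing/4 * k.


Formula: ASD = (spacing / 4) * correction
Uncorrected distance = spacing / 4 = 378 / 4 = 94.5 m
ASD = 94.5 * 1.25 = 118 m

118


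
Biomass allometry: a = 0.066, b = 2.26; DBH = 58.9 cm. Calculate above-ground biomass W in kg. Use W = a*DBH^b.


Formula: W = a * DBH^b  (allometric power law)
DBH^b = 58.9^2.26 = 10010.6106
W = 0.066 * 10010.6106 = 660.7 kg

660.7


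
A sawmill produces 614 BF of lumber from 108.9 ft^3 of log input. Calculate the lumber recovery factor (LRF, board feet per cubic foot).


Formula: LRF = Lumber Output (BF) / Log Input (ft^3)
LRF = 614 BF / 108.9 ft^3
LRF = 5.64 BF/ft^3

5.64


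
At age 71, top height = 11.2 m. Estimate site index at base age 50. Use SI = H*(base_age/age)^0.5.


Formula: SI = H_dom * (base_age / age)^0.5
Age ratio = 50 / 71 = 0.70423
sqrt(age_ratio) = 0.83918
SI = 11.2 * 0.83918 = 9.4 m

9.4


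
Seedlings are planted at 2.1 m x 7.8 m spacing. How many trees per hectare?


Formula: TPH = 10000 m^2/ha / (spacing_x * spacing_y)
Area per tree = 2.1 m * 7.8 m = 16.38 m^2
TPH = 10000 / 16.38 = 611 trees/ha

611


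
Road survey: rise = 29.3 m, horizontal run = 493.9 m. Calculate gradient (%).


Formula: Gradient = rise / run * 100
Gradient = 29.3 / 493.9 * 100 = 5.9%

5.9


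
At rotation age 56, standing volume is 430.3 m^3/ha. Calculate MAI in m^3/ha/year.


Formula: MAI = Total Volume / Stand Age
MAI = 430.3 m^3/ha / 56 years
MAI = 7.68 m^3/ha/year

7.68


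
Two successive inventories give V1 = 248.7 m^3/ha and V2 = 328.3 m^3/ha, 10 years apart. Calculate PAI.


Formula: PAI = (V_T2 - V_T1) / (T2 - T1)
Volume increment = 328.3 - 248.7 = 79.6 m^3/ha
PAI = 79.6 / 10 = 7.96 m^3/ha/year

7.96


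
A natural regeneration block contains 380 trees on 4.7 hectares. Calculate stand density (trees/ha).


Formula: Stand Density = N_trees / Area_ha
Density = 380 trees / 4.7 ha
Density = 81 trees/ha

81


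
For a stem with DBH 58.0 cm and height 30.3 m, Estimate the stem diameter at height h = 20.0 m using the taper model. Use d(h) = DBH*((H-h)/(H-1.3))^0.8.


Taper: d(h) = DBH * ((H - h) / (H - 1.3))^0.8
Numerator = H - h = 30.3 - 20.0 = 10.3 m
Denominator = H - 1.3 = 30.3 - 1.3 = 29.0 m
Ratio = 10.3 / 29.0 = 0.35517
d = 58.0 * 0.35517^0.8 = 25.3 cm

25.3


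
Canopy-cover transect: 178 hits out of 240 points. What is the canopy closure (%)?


Formula: Canopy closure = covered points / total points * 100
Closure = 178 / 240 * 100
Closure = 0.7417 * 100 = 74.2%

74.2


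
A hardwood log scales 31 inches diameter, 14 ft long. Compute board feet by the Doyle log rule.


Doyle: BF = (D - 4)^2 * L / 16
Adjusted diameter = 31 - 4 = 27 in
(D-4)^2 = 27^2 = 729
BF = 729 * 14 / 16 = 638 BF

638


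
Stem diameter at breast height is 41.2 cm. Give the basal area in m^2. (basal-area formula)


Formula: BA = pi * (DBH/2)^2 / 10000  (cm^2 to m^2)
Radius = DBH/2 = 41.2/2 = 20.6 cm
BA = pi * 20.6^2 / 10000
   = 1333.1663 cm^2 / 10000
   = 0.1333 m^2

0.1333


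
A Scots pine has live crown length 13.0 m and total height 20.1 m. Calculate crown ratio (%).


Formula: Crown Ratio = (Crown Length / Total Height) * 100
CR = (13.0 m / 20.1 m) * 100
CR = 0.6468 * 100 = 64.7%

64.7


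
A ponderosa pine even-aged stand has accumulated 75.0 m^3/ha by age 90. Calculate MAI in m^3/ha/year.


Formula: MAI = Total Volume / Stand Age
MAI = 75.0 m^3/ha / 90 years
MAI = 0.83 m^3/ha/year

0.83


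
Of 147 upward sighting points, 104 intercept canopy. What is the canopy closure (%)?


Formula: Canopy closure = covered points / total points * 100
Closure = 104 / 147 * 100
Closure = 0.7075 * 100 = 70.7%

70.7


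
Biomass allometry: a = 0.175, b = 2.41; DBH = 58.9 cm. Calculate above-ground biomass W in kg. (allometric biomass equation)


Formula: W = a * DBH^b  (allometric power law)
DBH^b = 58.9^2.41 = 18449.2137
W = 0.175 * 18449.2137 = 3228.6 kg

3228.6


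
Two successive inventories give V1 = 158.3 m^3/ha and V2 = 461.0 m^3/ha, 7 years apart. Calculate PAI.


Formula: PAI = (V_T2 - V_T1) / (T2 - T1)
Volume increment = 461.0 - 158.3 = 302.7 m^3/ha
PAI = 302.7 / 7 = 43.24 m^3/ha/year

43.24


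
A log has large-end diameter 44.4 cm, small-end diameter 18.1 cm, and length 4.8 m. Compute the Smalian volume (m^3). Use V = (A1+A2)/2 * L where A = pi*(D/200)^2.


Smalian: V = (A1 + A2)/2 * L,  A = pi*(D/200)^2
A1 = pi*(44.4/200)^2 = 0.15483 m^2
A2 = pi*(18.1/200)^2 = 0.02573 m^2
V = (0.15483+0.02573)/2*4.8 = 0.4333 m^3

0.4333


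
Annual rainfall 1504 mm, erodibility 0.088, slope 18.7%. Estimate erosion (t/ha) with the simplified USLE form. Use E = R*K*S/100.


Formula: E = R * K * S / 100  (simplified USLE)
R * K = 1504 * 0.088 = 132.352
E = 132.352 * 18.7 / 100 = 24.75 t/ha

24.75


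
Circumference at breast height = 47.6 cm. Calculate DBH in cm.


Formula: DBH = C / pi
DBH = 47.6 / pi
pi = 3.14159...
DBH = 15.2 cm

15.2


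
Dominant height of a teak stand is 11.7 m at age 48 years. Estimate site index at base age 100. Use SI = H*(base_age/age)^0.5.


Formula: SI = H_dom * (base_age / age)^0.5
Age ratio = 100 / 48 = 2.08333
sqrt(age_ratio) = 1.44338
SI = 11.7 * 1.44338 = 16.9 m

16.9


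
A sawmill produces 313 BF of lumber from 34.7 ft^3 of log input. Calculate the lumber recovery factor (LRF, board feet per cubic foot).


Formula: LRF = Lumber Output (BF) / Log Input (ft^3)
LRF = 313 BF / 34.7 ft^3
LRF = 9.02 BF/ft^3

9.02


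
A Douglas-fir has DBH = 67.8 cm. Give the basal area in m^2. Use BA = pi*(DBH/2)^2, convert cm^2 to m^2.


Formula: BA = pi * (DBH/2)^2 / 10000  (cm^2 to m^2)
Radius = DBH/2 = 67.8/2 = 33.9 cm
BA = pi * 33.9^2 / 10000
   = 3610.3497 cm^2 / 10000
   = 0.361 m^2

0.361


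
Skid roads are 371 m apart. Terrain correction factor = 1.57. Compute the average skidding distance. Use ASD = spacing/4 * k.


Formula: ASD = (spacing / 4) * correction
Uncorrected distance = spacing / 4 = 371 / 4 = 92.75 m
ASD = 92.75 * 1.57 = 146 m

146
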